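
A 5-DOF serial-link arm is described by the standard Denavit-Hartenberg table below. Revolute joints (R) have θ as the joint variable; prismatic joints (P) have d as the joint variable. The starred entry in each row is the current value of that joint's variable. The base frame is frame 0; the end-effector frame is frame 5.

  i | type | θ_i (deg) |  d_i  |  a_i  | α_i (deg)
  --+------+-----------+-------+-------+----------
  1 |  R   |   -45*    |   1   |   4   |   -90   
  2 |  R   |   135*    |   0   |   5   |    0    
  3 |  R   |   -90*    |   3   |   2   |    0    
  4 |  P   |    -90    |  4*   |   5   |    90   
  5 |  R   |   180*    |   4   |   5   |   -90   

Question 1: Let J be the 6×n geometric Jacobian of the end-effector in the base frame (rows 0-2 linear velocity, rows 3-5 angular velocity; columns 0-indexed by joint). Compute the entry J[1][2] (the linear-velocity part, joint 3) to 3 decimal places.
-1.000

axis z_2 = (0.7071,0.7071,0.0000); lever o_n−o_2 = (3.9497,5.9497,1.4142)
cross product → J_v[:, 2] = (1.0000,-1.0000,1.4142)
J_ω[:, 2] = z_2
entry J[1][2] = -1.0000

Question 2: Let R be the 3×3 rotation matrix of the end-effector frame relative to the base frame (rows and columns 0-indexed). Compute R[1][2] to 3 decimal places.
-0.707

End-effector z-axis (col 2 of R) = (-0.7071,-0.7071,-0.0000)
R[1][2] = -0.7071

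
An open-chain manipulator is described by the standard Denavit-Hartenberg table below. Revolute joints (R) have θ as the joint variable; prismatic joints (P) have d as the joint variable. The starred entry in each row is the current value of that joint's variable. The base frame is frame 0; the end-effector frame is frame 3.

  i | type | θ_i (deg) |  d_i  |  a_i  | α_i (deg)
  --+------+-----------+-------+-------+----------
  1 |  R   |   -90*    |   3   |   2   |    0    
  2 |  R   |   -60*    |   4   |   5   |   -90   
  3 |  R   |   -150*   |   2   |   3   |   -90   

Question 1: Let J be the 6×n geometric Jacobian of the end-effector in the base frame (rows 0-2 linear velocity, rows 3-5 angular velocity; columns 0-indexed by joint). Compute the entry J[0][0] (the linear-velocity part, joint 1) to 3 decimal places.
axis z_0 = ẑ; lever o_n−o_0 = (-1.0801,-4.9330,8.5000)
cross product → J_v[:, 0] = (4.9330,-1.0801,0.0000)
J_ω[:, 0] = z_0
entry J[0][0] = 4.9330

4.933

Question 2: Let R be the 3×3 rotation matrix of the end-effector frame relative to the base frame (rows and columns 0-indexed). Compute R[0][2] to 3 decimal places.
End-effector z-axis (col 2 of R) = (-0.4330,-0.2500,0.8660)
R[0][2] = -0.4330

-0.433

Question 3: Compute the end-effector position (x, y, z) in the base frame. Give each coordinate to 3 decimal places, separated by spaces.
after link 1: o_1 = (0.0000, -2.0000, 3.0000)
after link 2: o_2 = (-4.3301, -4.5000, 7.0000)
after link 3: o_3 = (-1.0801, -4.9330, 8.5000)

-1.080 -4.933 8.500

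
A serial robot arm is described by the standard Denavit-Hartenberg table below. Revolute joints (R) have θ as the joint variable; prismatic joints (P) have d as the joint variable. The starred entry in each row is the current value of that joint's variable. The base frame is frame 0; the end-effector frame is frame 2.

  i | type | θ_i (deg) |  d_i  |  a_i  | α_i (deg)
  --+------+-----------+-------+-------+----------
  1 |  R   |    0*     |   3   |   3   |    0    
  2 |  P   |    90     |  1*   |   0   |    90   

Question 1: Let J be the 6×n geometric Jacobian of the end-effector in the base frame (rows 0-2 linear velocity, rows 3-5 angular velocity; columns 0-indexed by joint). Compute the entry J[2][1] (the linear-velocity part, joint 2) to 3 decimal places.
prismatic axis z_1 = (0.0000,0.0000,1.0000)
J_v[:, 1] = z_1; J_ω[:, 1] = (0,0,0)
entry J[2][1] = 1.0000

1.000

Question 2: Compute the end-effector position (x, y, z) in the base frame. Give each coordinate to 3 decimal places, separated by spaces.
after link 1: o_1 = (3.0000, 0.0000, 3.0000)
after link 2: o_2 = (3.0000, 0.0000, 4.0000)

3.000 0.000 4.000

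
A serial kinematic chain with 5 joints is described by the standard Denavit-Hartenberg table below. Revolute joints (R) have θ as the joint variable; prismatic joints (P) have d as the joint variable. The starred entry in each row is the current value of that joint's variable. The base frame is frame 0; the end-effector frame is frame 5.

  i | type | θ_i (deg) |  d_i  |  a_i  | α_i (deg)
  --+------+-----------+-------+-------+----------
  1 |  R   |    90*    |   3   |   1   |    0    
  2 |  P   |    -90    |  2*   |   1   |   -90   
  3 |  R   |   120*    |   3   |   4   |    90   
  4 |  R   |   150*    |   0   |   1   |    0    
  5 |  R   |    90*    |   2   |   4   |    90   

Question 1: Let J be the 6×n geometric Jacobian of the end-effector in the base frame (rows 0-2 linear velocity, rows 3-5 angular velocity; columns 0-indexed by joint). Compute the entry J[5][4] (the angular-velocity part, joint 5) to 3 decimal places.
-0.500

axis z_4 = (0.8660,0.0000,-0.5000); lever o_n−o_4 = (2.7321,-3.4641,0.7321)
cross product → J_v[:, 4] = (-1.7321,-2.0000,-3.0000)
J_ω[:, 4] = z_4
entry J[5][4] = -0.5000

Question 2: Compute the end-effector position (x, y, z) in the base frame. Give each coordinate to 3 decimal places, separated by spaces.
2.165 1.036 3.018

after link 1: o_1 = (0.0000, 1.0000, 3.0000)
after link 2: o_2 = (1.0000, 1.0000, 5.0000)
after link 3: o_3 = (-1.0000, 4.0000, 1.5359)
after link 4: o_4 = (-0.5670, 4.5000, 2.2859)
after link 5: o_5 = (2.1651, 1.0359, 3.0179)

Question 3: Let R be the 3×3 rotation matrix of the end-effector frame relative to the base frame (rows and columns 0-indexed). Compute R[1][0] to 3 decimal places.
End-effector x-axis (col 0 of R) = (0.2500,-0.8660,0.4330)
R[1][0] = -0.8660

-0.866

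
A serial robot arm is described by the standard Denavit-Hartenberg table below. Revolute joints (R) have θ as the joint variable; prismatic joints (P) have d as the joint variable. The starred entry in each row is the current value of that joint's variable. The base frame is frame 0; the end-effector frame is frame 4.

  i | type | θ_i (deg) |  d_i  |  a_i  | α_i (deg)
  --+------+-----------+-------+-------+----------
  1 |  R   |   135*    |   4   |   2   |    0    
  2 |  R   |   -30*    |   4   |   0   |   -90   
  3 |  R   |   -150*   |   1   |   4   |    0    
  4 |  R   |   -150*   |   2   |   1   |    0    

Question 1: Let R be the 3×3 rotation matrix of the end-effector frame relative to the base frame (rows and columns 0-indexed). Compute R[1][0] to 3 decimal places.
0.483

End-effector x-axis (col 0 of R) = (-0.1294,0.4830,-0.8660)
R[1][0] = 0.4830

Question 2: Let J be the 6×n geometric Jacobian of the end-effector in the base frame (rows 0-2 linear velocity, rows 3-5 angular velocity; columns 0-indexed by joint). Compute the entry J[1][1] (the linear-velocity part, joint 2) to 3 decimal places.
-2.131

axis z_1 = (0.0000,0.0000,1.0000); lever o_n−o_1 = (-2.1306,-3.6396,5.1340)
cross product → J_v[:, 1] = (3.6396,-2.1306,0.0000)
J_ω[:, 1] = z_1
entry J[1][1] = -2.1306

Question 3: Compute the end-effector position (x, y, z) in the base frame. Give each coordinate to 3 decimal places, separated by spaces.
-3.545 -2.225 9.134

after link 1: o_1 = (-1.4142, 1.4142, 4.0000)
after link 2: o_2 = (-1.4142, 1.4142, 8.0000)
after link 3: o_3 = (-1.4836, -2.1907, 10.0000)
after link 4: o_4 = (-3.5448, -2.2253, 9.1340)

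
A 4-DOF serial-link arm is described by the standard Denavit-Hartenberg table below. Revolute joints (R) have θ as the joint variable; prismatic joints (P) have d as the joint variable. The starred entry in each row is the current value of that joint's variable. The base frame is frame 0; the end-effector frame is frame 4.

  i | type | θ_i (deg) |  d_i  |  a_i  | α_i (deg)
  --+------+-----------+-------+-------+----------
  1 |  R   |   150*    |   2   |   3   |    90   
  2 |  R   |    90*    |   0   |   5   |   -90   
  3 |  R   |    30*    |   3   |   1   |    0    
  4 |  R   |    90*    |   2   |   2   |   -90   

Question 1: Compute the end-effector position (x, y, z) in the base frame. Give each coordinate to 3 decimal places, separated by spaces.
0.616 -2.933 6.866

after link 1: o_1 = (-2.5981, 1.5000, 2.0000)
after link 2: o_2 = (-2.5981, 1.5000, 7.0000)
after link 3: o_3 = (-0.2500, -0.4330, 7.8660)
after link 4: o_4 = (0.6160, -2.9330, 6.8660)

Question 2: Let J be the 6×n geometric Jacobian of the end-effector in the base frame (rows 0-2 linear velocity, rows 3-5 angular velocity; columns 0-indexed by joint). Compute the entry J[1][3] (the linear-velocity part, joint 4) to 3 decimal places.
0.866

axis z_3 = (0.8660,-0.5000,0.0000); lever o_n−o_3 = (0.8660,-2.5000,-1.0000)
cross product → J_v[:, 3] = (0.5000,0.8660,-1.7321)
J_ω[:, 3] = z_3
entry J[1][3] = 0.8660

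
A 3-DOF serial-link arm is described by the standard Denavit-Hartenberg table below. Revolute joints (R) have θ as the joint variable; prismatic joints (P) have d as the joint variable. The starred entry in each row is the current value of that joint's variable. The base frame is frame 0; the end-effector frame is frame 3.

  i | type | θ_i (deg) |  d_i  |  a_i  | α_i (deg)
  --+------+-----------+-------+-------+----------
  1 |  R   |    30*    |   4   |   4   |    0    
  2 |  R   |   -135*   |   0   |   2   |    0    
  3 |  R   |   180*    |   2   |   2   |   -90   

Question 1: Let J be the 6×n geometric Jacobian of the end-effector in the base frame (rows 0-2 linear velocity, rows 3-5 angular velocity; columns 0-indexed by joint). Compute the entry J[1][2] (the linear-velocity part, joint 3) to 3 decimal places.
axis z_2 = (0.0000,0.0000,1.0000); lever o_n−o_2 = (0.5176,1.9319,2.0000)
cross product → J_v[:, 2] = (-1.9319,0.5176,0.0000)
J_ω[:, 2] = z_2
entry J[1][2] = 0.5176

0.518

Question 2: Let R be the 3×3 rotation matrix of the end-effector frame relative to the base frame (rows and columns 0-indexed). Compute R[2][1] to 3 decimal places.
End-effector y-axis (col 1 of R) = (-0.0000,0.0000,-1.0000)
R[2][1] = -1.0000

-1.000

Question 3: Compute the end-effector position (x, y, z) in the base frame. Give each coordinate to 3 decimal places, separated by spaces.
after link 1: o_1 = (3.4641, 2.0000, 4.0000)
after link 2: o_2 = (2.9465, 0.0681, 4.0000)
after link 3: o_3 = (3.4641, 2.0000, 6.0000)

3.464 2.000 6.000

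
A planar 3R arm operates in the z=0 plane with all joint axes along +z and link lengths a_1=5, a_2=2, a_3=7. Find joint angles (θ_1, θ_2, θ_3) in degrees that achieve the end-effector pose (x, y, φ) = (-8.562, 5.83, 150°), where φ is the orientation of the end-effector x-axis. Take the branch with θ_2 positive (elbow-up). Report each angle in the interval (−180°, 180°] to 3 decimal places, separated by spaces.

wrist centre = target − a_3·(cos φ, sin φ) = (-2.4998, 2.3300)
cos θ_2 = (11.6780−5²−2²)/(2·5·2) = -0.8661; θ_2 = 150.0085° (elbow-up)
β = atan2(2.3300,-2.4998) = 137.0138°; ψ = atan2(0.9997,3.2678) = 17.0108°
θ_1 = β − ψ = 120.0029°
θ_3 = φ − θ_1 − θ_2 = -120.0114° (wrapped to (-180°,180°])

120.003 150.008 -120.011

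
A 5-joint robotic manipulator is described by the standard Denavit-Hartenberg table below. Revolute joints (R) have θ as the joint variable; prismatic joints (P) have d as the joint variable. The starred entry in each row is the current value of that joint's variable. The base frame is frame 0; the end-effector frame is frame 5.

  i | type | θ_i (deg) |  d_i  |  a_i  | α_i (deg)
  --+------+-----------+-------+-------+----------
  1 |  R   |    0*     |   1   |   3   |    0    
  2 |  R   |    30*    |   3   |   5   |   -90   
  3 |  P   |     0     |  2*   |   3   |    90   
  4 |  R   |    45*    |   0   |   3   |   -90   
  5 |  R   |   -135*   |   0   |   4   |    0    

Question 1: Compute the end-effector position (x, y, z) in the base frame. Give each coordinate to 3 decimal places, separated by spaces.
8.973 5.898 6.828

after link 1: o_1 = (3.0000, 0.0000, 1.0000)
after link 2: o_2 = (7.3301, 2.5000, 4.0000)
after link 3: o_3 = (8.9282, 5.7321, 4.0000)
after link 4: o_4 = (9.7047, 8.6298, 4.0000)
after link 5: o_5 = (8.9726, 5.8978, 6.8284)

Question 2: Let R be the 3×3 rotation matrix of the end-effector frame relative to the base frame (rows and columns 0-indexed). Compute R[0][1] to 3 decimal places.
0.183

End-effector y-axis (col 1 of R) = (0.1830,0.6830,0.7071)
R[0][1] = 0.1830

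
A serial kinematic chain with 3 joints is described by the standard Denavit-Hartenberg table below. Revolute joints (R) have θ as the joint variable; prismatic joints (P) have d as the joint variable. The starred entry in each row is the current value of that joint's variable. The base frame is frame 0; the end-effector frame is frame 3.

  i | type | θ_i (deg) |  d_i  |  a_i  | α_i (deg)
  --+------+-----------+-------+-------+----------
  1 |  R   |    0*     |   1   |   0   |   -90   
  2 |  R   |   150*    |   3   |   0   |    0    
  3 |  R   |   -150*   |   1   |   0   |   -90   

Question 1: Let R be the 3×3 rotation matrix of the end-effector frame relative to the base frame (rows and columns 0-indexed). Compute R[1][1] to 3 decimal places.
-1.000

End-effector y-axis (col 1 of R) = (0.0000,-1.0000,-0.0000)
R[1][1] = -1.0000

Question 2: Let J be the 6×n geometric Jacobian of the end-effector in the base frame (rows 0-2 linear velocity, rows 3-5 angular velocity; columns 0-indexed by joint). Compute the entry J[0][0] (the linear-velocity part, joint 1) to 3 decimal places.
-4.000

axis z_0 = ẑ; lever o_n−o_0 = (0.0000,4.0000,1.0000)
cross product → J_v[:, 0] = (-4.0000,0.0000,0.0000)
J_ω[:, 0] = z_0
entry J[0][0] = -4.0000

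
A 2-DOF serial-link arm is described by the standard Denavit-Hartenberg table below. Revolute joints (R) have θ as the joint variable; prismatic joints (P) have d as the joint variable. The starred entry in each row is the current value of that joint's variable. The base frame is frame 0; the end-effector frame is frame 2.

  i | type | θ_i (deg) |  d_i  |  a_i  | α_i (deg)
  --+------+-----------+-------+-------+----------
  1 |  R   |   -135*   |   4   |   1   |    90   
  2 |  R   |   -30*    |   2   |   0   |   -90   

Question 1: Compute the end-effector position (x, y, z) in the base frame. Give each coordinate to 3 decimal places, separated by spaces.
-2.121 0.707 4.000

after link 1: o_1 = (-0.7071, -0.7071, 4.0000)
after link 2: o_2 = (-2.1213, 0.7071, 4.0000)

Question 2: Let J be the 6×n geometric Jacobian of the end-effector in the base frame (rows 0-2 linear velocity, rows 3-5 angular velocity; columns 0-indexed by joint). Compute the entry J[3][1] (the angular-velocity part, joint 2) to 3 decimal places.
-0.707

axis z_1 = (-0.7071,0.7071,0.0000); lever o_n−o_1 = (-1.4142,1.4142,0.0000)
cross product → J_v[:, 1] = (-0.0000,-0.0000,0.0000)
J_ω[:, 1] = z_1
entry J[3][1] = -0.7071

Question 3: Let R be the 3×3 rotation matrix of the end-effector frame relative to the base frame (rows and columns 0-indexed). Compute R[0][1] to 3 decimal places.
End-effector y-axis (col 1 of R) = (0.7071,-0.7071,-0.0000)
R[0][1] = 0.7071

0.707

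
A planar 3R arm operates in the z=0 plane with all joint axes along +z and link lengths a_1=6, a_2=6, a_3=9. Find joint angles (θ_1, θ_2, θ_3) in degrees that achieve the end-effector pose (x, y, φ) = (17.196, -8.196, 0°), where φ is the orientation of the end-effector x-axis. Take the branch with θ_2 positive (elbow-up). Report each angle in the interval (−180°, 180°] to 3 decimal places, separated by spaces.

-60.004 30.008 29.996

wrist centre = target − a_3·(cos φ, sin φ) = (8.1960, -8.1960)
cos θ_2 = (134.3488−6²−6²)/(2·6·6) = 0.8660; θ_2 = 30.0080° (elbow-up)
β = atan2(-8.1960,8.1960) = -45.0000°; ψ = atan2(3.0007,11.1957) = 15.0040°
θ_1 = β − ψ = -60.0040°
θ_3 = φ − θ_1 − θ_2 = 29.9960° (wrapped to (-180°,180°])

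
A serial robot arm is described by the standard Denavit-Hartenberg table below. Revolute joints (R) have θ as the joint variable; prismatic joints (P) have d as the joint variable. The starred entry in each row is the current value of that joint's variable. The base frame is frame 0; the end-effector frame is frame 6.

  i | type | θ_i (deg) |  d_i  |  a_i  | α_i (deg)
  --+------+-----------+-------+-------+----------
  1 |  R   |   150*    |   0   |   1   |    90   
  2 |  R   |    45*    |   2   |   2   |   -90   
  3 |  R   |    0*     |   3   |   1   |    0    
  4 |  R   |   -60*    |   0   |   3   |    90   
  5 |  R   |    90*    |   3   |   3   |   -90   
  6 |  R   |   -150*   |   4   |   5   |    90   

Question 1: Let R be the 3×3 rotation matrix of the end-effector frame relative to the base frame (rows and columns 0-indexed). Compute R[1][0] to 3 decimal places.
0.370

End-effector x-axis (col 0 of R) = (-0.1402,0.3696,-0.9186)
R[1][0] = 0.3696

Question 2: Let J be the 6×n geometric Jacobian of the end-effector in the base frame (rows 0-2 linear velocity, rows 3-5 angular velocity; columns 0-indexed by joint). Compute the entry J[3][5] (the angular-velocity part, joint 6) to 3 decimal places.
axis z_5 = (-0.1268,-0.9268,-0.3536); lever o_n−o_5 = (-1.2081,-1.8591,-6.0070)
cross product → J_v[:, 5] = (4.9099,-0.3347,-0.8839)
J_ω[:, 5] = z_5
entry J[3][5] = -0.1268

-0.127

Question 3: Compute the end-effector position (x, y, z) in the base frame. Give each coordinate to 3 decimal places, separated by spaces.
3.484 2.473 -0.420

after link 1: o_1 = (-0.8660, 0.5000, 0.0000)
after link 2: o_2 = (-1.0908, 2.9392, 1.4142)
after link 3: o_3 = (0.1340, 2.2321, 4.2426)
after link 4: o_4 = (0.5145, 5.0124, 5.3033)
after link 5: o_5 = (4.6926, 4.3322, 5.5875)
after link 6: o_6 = (3.4844, 2.4731, -0.4195)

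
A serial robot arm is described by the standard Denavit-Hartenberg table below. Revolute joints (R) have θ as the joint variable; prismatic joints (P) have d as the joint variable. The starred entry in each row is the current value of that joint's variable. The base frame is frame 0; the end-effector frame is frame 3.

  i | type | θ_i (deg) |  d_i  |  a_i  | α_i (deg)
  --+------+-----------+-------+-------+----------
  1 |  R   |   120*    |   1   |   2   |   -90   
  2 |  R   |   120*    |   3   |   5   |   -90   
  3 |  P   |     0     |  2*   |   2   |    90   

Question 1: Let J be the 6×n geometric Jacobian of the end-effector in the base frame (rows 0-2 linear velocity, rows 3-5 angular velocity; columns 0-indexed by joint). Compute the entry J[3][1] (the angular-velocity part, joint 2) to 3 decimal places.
axis z_1 = (-0.8660,-0.5000,0.0000); lever o_n−o_1 = (0.0179,-6.0311,-5.0622)
cross product → J_v[:, 1] = (2.5311,-4.3840,5.2321)
J_ω[:, 1] = z_1
entry J[3][1] = -0.8660

-0.866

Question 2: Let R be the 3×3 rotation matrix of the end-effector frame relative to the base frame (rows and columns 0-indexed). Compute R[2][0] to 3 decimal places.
End-effector x-axis (col 0 of R) = (0.2500,-0.4330,-0.8660)
R[2][0] = -0.8660

-0.866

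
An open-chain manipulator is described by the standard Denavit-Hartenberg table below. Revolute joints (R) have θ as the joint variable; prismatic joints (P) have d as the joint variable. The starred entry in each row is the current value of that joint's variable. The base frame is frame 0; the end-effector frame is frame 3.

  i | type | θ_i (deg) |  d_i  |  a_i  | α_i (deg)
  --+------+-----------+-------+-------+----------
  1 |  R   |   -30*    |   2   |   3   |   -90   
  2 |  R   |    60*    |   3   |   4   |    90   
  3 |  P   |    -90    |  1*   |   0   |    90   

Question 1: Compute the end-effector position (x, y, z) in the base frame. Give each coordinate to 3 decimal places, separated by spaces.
after link 1: o_1 = (2.5981, -1.5000, 2.0000)
after link 2: o_2 = (5.8301, 0.0981, -1.4641)
after link 3: o_3 = (6.5801, -0.3349, -0.9641)

6.580 -0.335 -0.964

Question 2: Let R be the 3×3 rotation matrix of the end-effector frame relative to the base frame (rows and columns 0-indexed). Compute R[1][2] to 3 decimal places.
0.250

End-effector z-axis (col 2 of R) = (-0.4330,0.2500,0.8660)
R[1][2] = 0.2500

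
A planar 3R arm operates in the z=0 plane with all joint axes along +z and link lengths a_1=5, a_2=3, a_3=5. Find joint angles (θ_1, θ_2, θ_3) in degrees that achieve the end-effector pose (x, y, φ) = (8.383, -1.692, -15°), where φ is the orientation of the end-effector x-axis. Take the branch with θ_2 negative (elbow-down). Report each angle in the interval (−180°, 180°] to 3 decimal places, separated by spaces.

wrist centre = target − a_3·(cos φ, sin φ) = (3.5534, -0.3979)
cos θ_2 = (12.7848−5²−3²)/(2·5·3) = -0.7072; θ_2 = -135.0055° (elbow-down)
β = atan2(-0.3979,3.5534) = -6.3893°; ψ = atan2(-2.1211,2.8785) = -36.3861°
θ_1 = β − ψ = 29.9968°
θ_3 = φ − θ_1 − θ_2 = 90.0087° (wrapped to (-180°,180°])

29.997 -135.005 90.009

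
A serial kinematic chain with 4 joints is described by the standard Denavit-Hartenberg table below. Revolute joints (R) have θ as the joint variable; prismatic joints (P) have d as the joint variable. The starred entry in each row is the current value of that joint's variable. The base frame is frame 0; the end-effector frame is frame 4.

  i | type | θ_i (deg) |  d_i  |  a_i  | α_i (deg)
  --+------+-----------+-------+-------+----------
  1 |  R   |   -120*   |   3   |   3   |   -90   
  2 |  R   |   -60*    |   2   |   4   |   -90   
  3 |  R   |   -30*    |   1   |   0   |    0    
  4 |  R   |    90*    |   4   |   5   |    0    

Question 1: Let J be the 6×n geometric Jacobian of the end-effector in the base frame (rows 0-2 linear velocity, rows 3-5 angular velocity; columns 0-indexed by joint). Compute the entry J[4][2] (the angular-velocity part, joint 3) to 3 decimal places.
axis z_2 = (-0.4330,-0.7500,-0.5000); lever o_n−o_2 = (-6.5401,-2.6675,-0.3349)
cross product → J_v[:, 2] = (-1.0825,3.1250,-3.7500)
J_ω[:, 2] = z_2
entry J[4][2] = -0.7500

-0.750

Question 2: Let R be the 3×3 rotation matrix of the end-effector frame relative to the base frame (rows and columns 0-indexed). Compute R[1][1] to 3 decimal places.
0.625

End-effector y-axis (col 1 of R) = (-0.2165,0.6250,-0.7500)
R[1][1] = 0.6250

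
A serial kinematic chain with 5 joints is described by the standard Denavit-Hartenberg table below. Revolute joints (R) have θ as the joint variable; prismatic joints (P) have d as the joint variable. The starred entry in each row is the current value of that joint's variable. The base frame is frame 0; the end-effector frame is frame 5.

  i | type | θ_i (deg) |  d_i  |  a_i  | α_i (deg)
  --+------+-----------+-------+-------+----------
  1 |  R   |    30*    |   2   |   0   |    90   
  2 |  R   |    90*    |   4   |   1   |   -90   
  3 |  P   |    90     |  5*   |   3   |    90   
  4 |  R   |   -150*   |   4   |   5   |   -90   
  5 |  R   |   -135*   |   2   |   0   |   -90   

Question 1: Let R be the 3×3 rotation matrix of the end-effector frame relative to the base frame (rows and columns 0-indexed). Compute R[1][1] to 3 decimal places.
End-effector y-axis (col 1 of R) = (-0.5000,-0.8660,-0.0000)
R[1][1] = -0.8660

-0.866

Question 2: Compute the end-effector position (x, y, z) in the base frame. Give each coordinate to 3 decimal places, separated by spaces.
after link 1: o_1 = (0.0000, 0.0000, 2.0000)
after link 2: o_2 = (2.0000, -3.4641, 3.0000)
after link 3: o_3 = (-3.8301, -3.3660, 3.0000)
after link 4: o_4 = (0.5000, -5.8660, 7.0000)
after link 5: o_5 = (1.5000, -4.1340, 7.0000)

1.500 -4.134 7.000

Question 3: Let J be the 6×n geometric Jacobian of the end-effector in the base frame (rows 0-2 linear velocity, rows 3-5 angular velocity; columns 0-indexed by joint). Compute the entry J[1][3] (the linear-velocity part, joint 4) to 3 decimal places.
axis z_3 = (0.0000,-0.0000,1.0000); lever o_n−o_3 = (5.3301,-0.7679,4.0000)
cross product → J_v[:, 3] = (0.7679,5.3301,0.0000)
J_ω[:, 3] = z_3
entry J[1][3] = 5.3301

5.330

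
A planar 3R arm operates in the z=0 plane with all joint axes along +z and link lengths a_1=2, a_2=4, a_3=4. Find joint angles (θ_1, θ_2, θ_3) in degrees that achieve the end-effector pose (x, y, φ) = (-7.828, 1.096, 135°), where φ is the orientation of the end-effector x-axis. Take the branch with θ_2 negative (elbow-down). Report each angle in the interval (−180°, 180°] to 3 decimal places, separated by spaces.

-119.986 -60.012 -45.002

wrist centre = target − a_3·(cos φ, sin φ) = (-4.9996, -1.7324)
cos θ_2 = (27.9970−2²−4²)/(2·2·4) = 0.4998; θ_2 = -60.0123° (elbow-down)
β = atan2(-1.7324,-4.9996) = -160.8880°; ψ = atan2(-3.4645,3.9993) = -40.9022°
θ_1 = β − ψ = -119.9859°
θ_3 = φ − θ_1 − θ_2 = -45.0019° (wrapped to (-180°,180°])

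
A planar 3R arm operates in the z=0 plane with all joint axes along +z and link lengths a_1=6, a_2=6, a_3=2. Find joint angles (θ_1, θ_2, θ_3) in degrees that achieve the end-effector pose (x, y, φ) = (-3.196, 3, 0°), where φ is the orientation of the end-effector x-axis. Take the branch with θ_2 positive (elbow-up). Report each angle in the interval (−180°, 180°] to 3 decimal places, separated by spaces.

wrist centre = target − a_3·(cos φ, sin φ) = (-5.1960, 3.0000)
cos θ_2 = (35.9984−6²−6²)/(2·6·6) = -0.5000; θ_2 = 120.0015° (elbow-up)
β = atan2(3.0000,-5.1960) = 149.9993°; ψ = atan2(5.1961,2.9999) = 60.0007°
θ_1 = β − ψ = 89.9985°
θ_3 = φ − θ_1 − θ_2 = 150.0000° (wrapped to (-180°,180°])

89.999 120.001 150.000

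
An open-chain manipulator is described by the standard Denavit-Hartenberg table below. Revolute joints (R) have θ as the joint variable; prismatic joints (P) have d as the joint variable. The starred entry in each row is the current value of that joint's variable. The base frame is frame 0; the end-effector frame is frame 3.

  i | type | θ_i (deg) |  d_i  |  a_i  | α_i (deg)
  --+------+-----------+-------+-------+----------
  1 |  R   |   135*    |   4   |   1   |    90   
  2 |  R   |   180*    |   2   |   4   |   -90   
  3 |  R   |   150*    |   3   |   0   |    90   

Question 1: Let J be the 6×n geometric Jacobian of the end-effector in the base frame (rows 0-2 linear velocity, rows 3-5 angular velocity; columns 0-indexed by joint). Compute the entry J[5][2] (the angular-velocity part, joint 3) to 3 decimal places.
-1.000

axis z_2 = (0.0000,-0.0000,-1.0000); lever o_n−o_2 = (0.0000,0.0000,-3.0000)
cross product → J_v[:, 2] = (0.0000,0.0000,0.0000)
J_ω[:, 2] = z_2
entry J[5][2] = -1.0000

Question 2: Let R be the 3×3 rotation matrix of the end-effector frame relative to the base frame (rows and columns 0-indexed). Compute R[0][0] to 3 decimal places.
-0.966

End-effector x-axis (col 0 of R) = (-0.9659,0.2588,-0.0000)
R[0][0] = -0.9659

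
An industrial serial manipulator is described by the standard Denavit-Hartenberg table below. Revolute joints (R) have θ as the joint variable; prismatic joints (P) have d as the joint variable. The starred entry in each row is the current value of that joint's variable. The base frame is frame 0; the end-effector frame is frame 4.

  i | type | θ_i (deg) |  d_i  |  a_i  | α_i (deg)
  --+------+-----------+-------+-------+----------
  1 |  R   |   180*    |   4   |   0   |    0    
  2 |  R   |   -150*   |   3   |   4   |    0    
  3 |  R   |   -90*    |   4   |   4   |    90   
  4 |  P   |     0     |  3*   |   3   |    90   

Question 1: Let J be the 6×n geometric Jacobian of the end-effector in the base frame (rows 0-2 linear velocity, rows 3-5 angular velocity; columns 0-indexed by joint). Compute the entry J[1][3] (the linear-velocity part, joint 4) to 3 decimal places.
prismatic axis z_3 = (-0.8660,-0.5000,0.0000)
J_v[:, 3] = z_3; J_ω[:, 3] = (0,0,0)
entry J[1][3] = -0.5000

-0.500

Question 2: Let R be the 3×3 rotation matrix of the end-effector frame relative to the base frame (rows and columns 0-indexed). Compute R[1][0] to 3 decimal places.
End-effector x-axis (col 0 of R) = (0.5000,-0.8660,0.0000)
R[1][0] = -0.8660

-0.866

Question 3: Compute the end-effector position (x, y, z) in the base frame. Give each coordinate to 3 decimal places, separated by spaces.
after link 1: o_1 = (0.0000, 0.0000, 4.0000)
after link 2: o_2 = (3.4641, 2.0000, 7.0000)
after link 3: o_3 = (5.4641, -1.4641, 11.0000)
after link 4: o_4 = (4.3660, -5.5622, 11.0000)

4.366 -5.562 11.000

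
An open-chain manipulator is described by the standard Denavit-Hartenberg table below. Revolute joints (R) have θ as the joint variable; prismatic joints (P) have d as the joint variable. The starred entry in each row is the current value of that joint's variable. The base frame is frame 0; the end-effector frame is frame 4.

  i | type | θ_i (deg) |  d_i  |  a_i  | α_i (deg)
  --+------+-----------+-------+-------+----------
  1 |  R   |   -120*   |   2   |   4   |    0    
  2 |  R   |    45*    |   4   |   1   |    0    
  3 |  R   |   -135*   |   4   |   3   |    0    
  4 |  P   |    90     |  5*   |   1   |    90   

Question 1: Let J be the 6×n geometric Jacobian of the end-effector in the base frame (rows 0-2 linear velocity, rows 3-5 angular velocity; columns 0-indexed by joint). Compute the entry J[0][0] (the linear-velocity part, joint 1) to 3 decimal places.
axis z_0 = ẑ; lever o_n−o_0 = (-4.8393,-3.7961,15.0000)
cross product → J_v[:, 0] = (3.7961,-4.8393,0.0000)
J_ω[:, 0] = z_0
entry J[0][0] = 3.7961

3.796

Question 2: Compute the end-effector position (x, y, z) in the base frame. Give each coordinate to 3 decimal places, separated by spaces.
after link 1: o_1 = (-2.0000, -3.4641, 2.0000)
after link 2: o_2 = (-1.7412, -4.4300, 6.0000)
after link 3: o_3 = (-4.3393, -2.9300, 10.0000)
after link 4: o_4 = (-4.8393, -3.7961, 15.0000)

-4.839 -3.796 15.000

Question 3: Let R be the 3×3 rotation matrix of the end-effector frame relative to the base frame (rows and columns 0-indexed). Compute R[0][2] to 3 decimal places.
-0.866

End-effector z-axis (col 2 of R) = (-0.8660,0.5000,0.0000)
R[0][2] = -0.8660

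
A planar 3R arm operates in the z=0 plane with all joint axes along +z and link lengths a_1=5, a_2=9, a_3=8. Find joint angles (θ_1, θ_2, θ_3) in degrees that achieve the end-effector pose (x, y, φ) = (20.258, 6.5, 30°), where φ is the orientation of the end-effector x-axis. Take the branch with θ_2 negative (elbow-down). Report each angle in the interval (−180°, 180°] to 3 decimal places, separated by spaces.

wrist centre = target − a_3·(cos φ, sin φ) = (13.3298, 2.5000)
cos θ_2 = (183.9335−5²−9²)/(2·5·9) = 0.8659; θ_2 = -30.0112° (elbow-down)
β = atan2(2.5000,13.3298) = 10.6224°; ψ = atan2(-4.5015,12.7933) = -19.3852°
θ_1 = β − ψ = 30.0076°
θ_3 = φ − θ_1 − θ_2 = 30.0036° (wrapped to (-180°,180°])

30.008 -30.011 30.004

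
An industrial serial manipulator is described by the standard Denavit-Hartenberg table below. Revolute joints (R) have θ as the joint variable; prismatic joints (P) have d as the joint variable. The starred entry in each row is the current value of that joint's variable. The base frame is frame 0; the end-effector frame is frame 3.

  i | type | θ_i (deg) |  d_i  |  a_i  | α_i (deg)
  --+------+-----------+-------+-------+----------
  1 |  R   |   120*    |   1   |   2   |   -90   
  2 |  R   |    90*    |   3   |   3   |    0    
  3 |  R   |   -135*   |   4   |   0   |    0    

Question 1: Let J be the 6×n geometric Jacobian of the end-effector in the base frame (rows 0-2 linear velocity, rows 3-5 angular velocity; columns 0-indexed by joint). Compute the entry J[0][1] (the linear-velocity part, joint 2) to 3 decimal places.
axis z_1 = (-0.8660,-0.5000,0.0000); lever o_n−o_1 = (-6.0622,-3.5000,-3.0000)
cross product → J_v[:, 1] = (1.5000,-2.5981,-0.0000)
J_ω[:, 1] = z_1
entry J[0][1] = 1.5000

1.500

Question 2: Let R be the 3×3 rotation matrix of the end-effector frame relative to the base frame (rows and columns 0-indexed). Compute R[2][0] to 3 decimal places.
0.707

End-effector x-axis (col 0 of R) = (-0.3536,0.6124,0.7071)
R[2][0] = 0.7071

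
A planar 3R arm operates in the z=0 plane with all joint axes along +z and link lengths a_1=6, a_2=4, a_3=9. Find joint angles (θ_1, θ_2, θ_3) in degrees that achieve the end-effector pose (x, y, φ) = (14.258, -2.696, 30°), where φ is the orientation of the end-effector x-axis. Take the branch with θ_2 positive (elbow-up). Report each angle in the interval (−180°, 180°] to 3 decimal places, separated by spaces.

-60.007 30.015 59.991

wrist centre = target − a_3·(cos φ, sin φ) = (6.4638, -7.1960)
cos θ_2 = (93.5628−6²−4²)/(2·6·4) = 0.8659; θ_2 = 30.0154° (elbow-up)
β = atan2(-7.1960,6.4638) = -48.0684°; ψ = atan2(2.0009,9.4636) = 11.9385°
θ_1 = β − ψ = -60.0069°
θ_3 = φ − θ_1 − θ_2 = 59.9915° (wrapped to (-180°,180°])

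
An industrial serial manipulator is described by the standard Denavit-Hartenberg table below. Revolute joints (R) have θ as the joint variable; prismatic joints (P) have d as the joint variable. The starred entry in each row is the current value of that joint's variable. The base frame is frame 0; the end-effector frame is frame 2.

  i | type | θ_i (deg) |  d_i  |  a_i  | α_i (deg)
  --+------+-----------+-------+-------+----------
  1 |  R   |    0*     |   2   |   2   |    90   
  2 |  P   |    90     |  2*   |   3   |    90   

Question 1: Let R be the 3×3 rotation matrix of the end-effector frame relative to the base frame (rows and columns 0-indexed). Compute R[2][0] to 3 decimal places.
End-effector x-axis (col 0 of R) = (0.0000,0.0000,1.0000)
R[2][0] = 1.0000

1.000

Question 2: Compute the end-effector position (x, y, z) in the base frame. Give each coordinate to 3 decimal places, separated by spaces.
2.000 -2.000 5.000

after link 1: o_1 = (2.0000, 0.0000, 2.0000)
after link 2: o_2 = (2.0000, -2.0000, 5.0000)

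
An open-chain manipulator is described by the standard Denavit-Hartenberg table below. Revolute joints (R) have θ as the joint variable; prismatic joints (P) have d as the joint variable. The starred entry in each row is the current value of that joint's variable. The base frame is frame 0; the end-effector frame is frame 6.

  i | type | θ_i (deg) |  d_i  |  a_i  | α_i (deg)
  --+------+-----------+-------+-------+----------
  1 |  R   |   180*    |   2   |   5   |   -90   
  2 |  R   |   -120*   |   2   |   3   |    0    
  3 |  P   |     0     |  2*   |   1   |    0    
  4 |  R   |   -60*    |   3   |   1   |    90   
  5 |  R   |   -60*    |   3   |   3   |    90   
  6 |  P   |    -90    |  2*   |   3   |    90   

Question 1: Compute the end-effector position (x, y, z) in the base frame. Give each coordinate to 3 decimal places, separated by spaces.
after link 1: o_1 = (-5.0000, 0.0000, 2.0000)
after link 2: o_2 = (-3.5000, -2.0000, 4.5981)
after link 3: o_3 = (-3.0000, -4.0000, 5.4641)
after link 4: o_4 = (-2.0000, -7.0000, 5.4641)
after link 5: o_5 = (-0.5000, -4.4019, 2.4641)
after link 6: o_6 = (-2.2321, -3.4019, 5.4641)

-2.232 -3.402 5.464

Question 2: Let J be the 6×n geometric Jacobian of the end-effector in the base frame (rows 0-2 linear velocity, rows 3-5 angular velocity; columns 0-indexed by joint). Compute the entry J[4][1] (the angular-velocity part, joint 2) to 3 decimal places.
-1.000

axis z_1 = (-0.0000,-1.0000,0.0000); lever o_n−o_1 = (2.7679,-3.4019,3.4641)
cross product → J_v[:, 1] = (-3.4641,0.0000,2.7679)
J_ω[:, 1] = z_1
entry J[4][1] = -1.0000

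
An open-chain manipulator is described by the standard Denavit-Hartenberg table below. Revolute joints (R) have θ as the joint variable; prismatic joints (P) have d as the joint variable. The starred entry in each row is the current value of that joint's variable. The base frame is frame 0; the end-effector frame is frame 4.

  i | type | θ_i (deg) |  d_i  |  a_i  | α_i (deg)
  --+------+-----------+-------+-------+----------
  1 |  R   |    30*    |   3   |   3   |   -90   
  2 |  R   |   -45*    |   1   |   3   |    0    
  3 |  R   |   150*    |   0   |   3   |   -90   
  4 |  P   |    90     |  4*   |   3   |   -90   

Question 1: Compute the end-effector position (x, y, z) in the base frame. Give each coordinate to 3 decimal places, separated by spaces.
1.417 -1.491 3.259

after link 1: o_1 = (2.5981, 1.5000, 3.0000)
after link 2: o_2 = (3.9352, 3.4267, 5.1213)
after link 3: o_3 = (3.2628, 3.0385, 2.2235)
after link 4: o_4 = (1.4167, -1.4915, 3.2588)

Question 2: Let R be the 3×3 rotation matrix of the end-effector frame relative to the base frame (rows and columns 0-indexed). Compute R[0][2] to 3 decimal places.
End-effector z-axis (col 2 of R) = (0.2241,0.1294,0.9659)
R[0][2] = 0.2241

0.224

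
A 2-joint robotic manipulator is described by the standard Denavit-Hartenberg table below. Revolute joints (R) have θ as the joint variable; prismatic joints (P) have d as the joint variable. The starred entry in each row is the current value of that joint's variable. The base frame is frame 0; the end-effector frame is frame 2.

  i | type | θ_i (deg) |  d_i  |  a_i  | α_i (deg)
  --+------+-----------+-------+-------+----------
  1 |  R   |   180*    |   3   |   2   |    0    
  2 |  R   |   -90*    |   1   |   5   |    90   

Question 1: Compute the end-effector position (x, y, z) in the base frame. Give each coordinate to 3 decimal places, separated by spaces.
after link 1: o_1 = (-2.0000, 0.0000, 3.0000)
after link 2: o_2 = (-2.0000, 5.0000, 4.0000)

-2.000 5.000 4.000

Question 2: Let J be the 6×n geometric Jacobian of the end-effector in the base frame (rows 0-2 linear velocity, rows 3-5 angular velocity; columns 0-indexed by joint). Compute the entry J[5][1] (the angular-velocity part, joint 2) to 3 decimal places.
axis z_1 = (0.0000,0.0000,1.0000); lever o_n−o_1 = (0.0000,5.0000,1.0000)
cross product → J_v[:, 1] = (-5.0000,0.0000,0.0000)
J_ω[:, 1] = z_1
entry J[5][1] = 1.0000

1.000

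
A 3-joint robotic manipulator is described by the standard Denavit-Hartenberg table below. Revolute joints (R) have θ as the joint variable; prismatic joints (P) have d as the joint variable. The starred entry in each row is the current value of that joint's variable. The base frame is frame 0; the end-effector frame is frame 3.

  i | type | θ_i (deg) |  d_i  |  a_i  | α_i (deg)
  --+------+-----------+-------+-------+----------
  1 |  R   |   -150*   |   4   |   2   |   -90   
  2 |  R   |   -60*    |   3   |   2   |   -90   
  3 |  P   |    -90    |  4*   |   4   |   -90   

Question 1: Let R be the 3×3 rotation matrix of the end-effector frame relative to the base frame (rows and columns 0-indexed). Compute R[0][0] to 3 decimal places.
0.500

End-effector x-axis (col 0 of R) = (0.5000,-0.8660,0.0000)
R[0][0] = 0.5000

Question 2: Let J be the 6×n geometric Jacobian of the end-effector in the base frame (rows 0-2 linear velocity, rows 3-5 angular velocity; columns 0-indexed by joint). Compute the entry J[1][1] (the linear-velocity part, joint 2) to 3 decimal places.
axis z_1 = (0.5000,-0.8660,0.0000); lever o_n−o_1 = (-0.3660,-8.2942,-0.2679)
cross product → J_v[:, 1] = (0.2321,0.1340,-4.4641)
J_ω[:, 1] = z_1
entry J[1][1] = 0.1340

0.134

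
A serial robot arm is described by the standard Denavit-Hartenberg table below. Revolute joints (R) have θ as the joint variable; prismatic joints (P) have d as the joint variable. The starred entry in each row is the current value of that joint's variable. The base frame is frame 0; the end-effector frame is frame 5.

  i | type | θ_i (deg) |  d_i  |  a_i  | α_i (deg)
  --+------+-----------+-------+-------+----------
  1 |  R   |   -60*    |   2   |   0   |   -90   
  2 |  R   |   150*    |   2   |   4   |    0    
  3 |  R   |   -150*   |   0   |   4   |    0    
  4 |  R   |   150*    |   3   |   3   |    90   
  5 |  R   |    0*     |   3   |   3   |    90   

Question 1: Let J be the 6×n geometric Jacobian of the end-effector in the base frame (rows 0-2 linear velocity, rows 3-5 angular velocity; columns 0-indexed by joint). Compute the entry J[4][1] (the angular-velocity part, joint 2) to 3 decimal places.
axis z_1 = (0.8660,0.5000,0.0000); lever o_n−o_1 = (2.7500,5.2369,-7.5981)
cross product → J_v[:, 1] = (-3.7990,6.5801,3.1603)
J_ω[:, 1] = z_1
entry J[4][1] = 0.5000

0.500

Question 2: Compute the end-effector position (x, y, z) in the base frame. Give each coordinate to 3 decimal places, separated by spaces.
2.750 5.237 -5.598

after link 1: o_1 = (0.0000, 0.0000, 2.0000)
after link 2: o_2 = (-0.0000, 4.0000, 0.0000)
after link 3: o_3 = (2.0000, 0.5359, 0.0000)
after link 4: o_4 = (3.2990, 4.2859, -1.5000)
after link 5: o_5 = (2.7500, 5.2369, -5.5981)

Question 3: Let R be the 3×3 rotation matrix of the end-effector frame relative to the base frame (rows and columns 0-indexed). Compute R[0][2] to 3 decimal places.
End-effector z-axis (col 2 of R) = (-0.8660,-0.5000,-0.0000)
R[0][2] = -0.8660

-0.866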